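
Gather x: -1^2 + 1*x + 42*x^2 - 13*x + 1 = 42*x^2 - 12*x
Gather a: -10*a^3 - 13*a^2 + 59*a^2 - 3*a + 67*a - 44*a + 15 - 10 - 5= -10*a^3 + 46*a^2 + 20*a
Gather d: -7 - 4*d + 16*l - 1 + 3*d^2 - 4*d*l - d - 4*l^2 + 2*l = 3*d^2 + d*(-4*l - 5) - 4*l^2 + 18*l - 8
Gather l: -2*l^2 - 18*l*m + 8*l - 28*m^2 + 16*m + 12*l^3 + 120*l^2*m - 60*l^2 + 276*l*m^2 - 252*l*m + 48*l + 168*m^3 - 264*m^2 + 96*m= 12*l^3 + l^2*(120*m - 62) + l*(276*m^2 - 270*m + 56) + 168*m^3 - 292*m^2 + 112*m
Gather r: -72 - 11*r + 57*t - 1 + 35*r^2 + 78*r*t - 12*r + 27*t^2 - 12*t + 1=35*r^2 + r*(78*t - 23) + 27*t^2 + 45*t - 72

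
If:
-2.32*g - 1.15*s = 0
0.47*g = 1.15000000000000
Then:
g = 2.45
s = -4.94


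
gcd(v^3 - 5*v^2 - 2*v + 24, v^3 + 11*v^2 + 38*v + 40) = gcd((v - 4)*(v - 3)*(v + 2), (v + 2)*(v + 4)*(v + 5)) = v + 2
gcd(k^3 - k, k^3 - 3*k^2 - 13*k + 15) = k - 1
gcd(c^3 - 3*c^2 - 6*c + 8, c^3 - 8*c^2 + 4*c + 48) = c^2 - 2*c - 8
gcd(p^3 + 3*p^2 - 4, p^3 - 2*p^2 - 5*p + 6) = p^2 + p - 2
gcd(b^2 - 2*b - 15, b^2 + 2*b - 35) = b - 5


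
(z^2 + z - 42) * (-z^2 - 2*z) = -z^4 - 3*z^3 + 40*z^2 + 84*z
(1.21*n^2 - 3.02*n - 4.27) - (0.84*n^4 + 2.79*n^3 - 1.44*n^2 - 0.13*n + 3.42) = -0.84*n^4 - 2.79*n^3 + 2.65*n^2 - 2.89*n - 7.69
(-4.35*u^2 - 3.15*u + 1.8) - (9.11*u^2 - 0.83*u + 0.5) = -13.46*u^2 - 2.32*u + 1.3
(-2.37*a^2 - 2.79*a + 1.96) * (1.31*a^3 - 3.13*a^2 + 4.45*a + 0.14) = -3.1047*a^5 + 3.7632*a^4 + 0.753799999999998*a^3 - 18.8821*a^2 + 8.3314*a + 0.2744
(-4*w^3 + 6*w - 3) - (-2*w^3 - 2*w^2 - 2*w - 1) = -2*w^3 + 2*w^2 + 8*w - 2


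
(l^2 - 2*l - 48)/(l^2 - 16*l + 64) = (l + 6)/(l - 8)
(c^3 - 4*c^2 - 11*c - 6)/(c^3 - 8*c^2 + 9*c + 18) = (c + 1)/(c - 3)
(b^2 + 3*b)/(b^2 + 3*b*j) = (b + 3)/(b + 3*j)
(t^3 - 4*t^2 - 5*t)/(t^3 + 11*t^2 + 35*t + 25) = t*(t - 5)/(t^2 + 10*t + 25)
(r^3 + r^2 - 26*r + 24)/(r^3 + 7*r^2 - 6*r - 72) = (r^2 - 5*r + 4)/(r^2 + r - 12)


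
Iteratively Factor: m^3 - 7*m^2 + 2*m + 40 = (m - 4)*(m^2 - 3*m - 10) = (m - 5)*(m - 4)*(m + 2)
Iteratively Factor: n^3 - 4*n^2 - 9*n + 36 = (n - 4)*(n^2 - 9) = (n - 4)*(n + 3)*(n - 3)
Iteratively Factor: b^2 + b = (b)*(b + 1)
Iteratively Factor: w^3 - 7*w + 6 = (w - 1)*(w^2 + w - 6) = (w - 2)*(w - 1)*(w + 3)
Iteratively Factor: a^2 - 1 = (a + 1)*(a - 1)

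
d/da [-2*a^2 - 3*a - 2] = -4*a - 3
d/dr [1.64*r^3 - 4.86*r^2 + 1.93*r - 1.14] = 4.92*r^2 - 9.72*r + 1.93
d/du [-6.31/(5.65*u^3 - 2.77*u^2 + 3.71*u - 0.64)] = (106.9545*u^2 - 34.9574*u + 23.4101)/(5.65*u^3 - 2.77*u^2 + 3.71*u - 0.64)^2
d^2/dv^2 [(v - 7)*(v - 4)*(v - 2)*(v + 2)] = 12*v^2 - 66*v + 48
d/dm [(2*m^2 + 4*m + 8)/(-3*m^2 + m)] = 2*(7*m^2 + 24*m - 4)/(m^2*(9*m^2 - 6*m + 1))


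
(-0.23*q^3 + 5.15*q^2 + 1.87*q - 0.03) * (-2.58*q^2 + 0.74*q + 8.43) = 0.5934*q^5 - 13.4572*q^4 - 2.9525*q^3 + 44.8757*q^2 + 15.7419*q - 0.2529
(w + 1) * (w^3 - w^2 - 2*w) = w^4 - 3*w^2 - 2*w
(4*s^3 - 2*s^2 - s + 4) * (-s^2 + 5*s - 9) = -4*s^5 + 22*s^4 - 45*s^3 + 9*s^2 + 29*s - 36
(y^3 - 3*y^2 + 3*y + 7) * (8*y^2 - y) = 8*y^5 - 25*y^4 + 27*y^3 + 53*y^2 - 7*y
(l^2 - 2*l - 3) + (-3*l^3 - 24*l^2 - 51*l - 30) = -3*l^3 - 23*l^2 - 53*l - 33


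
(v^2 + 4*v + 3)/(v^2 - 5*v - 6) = (v + 3)/(v - 6)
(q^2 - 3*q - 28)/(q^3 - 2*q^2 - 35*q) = (q + 4)/(q*(q + 5))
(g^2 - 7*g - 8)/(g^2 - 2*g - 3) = (g - 8)/(g - 3)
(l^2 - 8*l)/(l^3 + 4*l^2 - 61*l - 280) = l/(l^2 + 12*l + 35)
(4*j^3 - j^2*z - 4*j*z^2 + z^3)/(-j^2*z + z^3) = (-4*j + z)/z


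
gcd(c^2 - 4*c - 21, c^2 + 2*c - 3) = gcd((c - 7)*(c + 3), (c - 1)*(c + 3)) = c + 3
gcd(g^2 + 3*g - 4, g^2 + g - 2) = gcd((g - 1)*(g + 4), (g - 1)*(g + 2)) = g - 1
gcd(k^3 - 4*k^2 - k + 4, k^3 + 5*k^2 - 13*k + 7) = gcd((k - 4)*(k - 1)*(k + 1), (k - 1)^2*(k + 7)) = k - 1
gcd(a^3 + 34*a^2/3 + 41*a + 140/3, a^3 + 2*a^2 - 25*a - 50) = a + 5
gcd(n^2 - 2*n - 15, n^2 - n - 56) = 1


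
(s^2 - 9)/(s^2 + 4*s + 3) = (s - 3)/(s + 1)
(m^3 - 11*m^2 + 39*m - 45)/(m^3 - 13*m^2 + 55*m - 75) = (m - 3)/(m - 5)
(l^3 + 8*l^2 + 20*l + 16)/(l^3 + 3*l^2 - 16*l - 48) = (l^2 + 4*l + 4)/(l^2 - l - 12)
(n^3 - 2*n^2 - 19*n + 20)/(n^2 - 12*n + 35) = (n^2 + 3*n - 4)/(n - 7)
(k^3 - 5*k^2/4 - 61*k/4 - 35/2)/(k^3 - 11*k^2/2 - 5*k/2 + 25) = (4*k + 7)/(2*(2*k - 5))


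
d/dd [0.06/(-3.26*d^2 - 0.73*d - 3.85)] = (0.3912*d + 0.0438)/(3.26*d^2 + 0.73*d + 3.85)^2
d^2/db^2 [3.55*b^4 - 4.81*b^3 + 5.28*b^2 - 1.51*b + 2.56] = 42.6*b^2 - 28.86*b + 10.56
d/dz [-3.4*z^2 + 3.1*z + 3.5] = 3.1 - 6.8*z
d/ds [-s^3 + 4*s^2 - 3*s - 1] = -3*s^2 + 8*s - 3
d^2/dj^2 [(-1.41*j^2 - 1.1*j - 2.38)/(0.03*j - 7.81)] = -172.528746/(2.7e-5*j^3 - 0.021087*j^2 + 5.489649*j - 476.379541)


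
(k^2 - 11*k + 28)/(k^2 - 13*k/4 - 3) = 4*(k - 7)/(4*k + 3)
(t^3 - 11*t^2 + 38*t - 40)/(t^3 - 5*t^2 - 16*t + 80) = (t - 2)/(t + 4)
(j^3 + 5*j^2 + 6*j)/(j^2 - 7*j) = (j^2 + 5*j + 6)/(j - 7)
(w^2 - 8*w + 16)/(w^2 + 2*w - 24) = (w - 4)/(w + 6)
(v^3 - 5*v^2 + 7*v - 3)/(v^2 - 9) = (v^2 - 2*v + 1)/(v + 3)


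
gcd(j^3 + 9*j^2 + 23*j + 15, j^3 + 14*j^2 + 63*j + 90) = j^2 + 8*j + 15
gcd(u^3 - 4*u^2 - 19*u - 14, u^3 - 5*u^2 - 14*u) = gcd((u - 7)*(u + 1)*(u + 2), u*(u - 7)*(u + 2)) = u^2 - 5*u - 14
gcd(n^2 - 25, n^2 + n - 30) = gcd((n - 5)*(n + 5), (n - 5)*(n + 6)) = n - 5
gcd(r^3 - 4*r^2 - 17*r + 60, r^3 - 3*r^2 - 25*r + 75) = r^2 - 8*r + 15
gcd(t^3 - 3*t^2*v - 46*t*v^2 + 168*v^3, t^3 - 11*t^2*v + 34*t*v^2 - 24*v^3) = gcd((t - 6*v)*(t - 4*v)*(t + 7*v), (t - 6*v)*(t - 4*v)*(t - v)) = t^2 - 10*t*v + 24*v^2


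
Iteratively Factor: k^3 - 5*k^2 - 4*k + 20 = (k - 2)*(k^2 - 3*k - 10) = (k - 2)*(k + 2)*(k - 5)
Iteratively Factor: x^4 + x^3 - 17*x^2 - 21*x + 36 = (x + 3)*(x^3 - 2*x^2 - 11*x + 12) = (x - 4)*(x + 3)*(x^2 + 2*x - 3) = (x - 4)*(x - 1)*(x + 3)*(x + 3)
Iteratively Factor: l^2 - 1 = (l - 1)*(l + 1)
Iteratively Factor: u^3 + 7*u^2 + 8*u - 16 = (u + 4)*(u^2 + 3*u - 4) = (u - 1)*(u + 4)*(u + 4)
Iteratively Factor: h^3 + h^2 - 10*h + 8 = (h + 4)*(h^2 - 3*h + 2) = (h - 1)*(h + 4)*(h - 2)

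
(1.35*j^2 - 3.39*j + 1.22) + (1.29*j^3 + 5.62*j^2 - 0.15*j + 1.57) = 1.29*j^3 + 6.97*j^2 - 3.54*j + 2.79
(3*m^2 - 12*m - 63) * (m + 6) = 3*m^3 + 6*m^2 - 135*m - 378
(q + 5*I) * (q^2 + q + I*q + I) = q^3 + q^2 + 6*I*q^2 - 5*q + 6*I*q - 5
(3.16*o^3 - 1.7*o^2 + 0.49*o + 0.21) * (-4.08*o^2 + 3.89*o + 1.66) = -12.8928*o^5 + 19.2284*o^4 - 3.3666*o^3 - 1.7727*o^2 + 1.6303*o + 0.3486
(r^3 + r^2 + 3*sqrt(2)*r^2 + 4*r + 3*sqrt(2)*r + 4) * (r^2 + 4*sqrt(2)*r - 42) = r^5 + r^4 + 7*sqrt(2)*r^4 - 14*r^3 + 7*sqrt(2)*r^3 - 110*sqrt(2)*r^2 - 14*r^2 - 168*r - 110*sqrt(2)*r - 168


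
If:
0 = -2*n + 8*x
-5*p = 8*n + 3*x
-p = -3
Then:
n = -12/7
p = 3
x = -3/7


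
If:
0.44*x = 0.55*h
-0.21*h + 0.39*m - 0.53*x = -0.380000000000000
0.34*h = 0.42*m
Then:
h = 0.68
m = 0.55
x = 0.85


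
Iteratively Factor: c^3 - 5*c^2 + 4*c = (c)*(c^2 - 5*c + 4) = c*(c - 4)*(c - 1)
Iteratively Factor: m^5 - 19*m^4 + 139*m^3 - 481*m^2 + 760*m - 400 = (m - 1)*(m^4 - 18*m^3 + 121*m^2 - 360*m + 400) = (m - 4)*(m - 1)*(m^3 - 14*m^2 + 65*m - 100) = (m - 4)^2*(m - 1)*(m^2 - 10*m + 25) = (m - 5)*(m - 4)^2*(m - 1)*(m - 5)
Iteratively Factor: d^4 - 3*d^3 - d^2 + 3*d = (d)*(d^3 - 3*d^2 - d + 3) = d*(d + 1)*(d^2 - 4*d + 3) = d*(d - 1)*(d + 1)*(d - 3)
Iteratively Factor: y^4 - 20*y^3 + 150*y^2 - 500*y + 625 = (y - 5)*(y^3 - 15*y^2 + 75*y - 125) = (y - 5)^2*(y^2 - 10*y + 25) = (y - 5)^3*(y - 5)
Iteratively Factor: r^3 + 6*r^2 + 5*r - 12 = (r + 3)*(r^2 + 3*r - 4) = (r + 3)*(r + 4)*(r - 1)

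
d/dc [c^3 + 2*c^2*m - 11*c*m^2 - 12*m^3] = 3*c^2 + 4*c*m - 11*m^2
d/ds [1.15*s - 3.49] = 1.15000000000000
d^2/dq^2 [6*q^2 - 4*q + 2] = 12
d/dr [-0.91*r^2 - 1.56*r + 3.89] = -1.82*r - 1.56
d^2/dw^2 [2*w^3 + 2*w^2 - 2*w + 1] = 12*w + 4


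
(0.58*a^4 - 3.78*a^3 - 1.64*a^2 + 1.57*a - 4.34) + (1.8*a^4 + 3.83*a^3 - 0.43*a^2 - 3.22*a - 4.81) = 2.38*a^4 + 0.0500000000000003*a^3 - 2.07*a^2 - 1.65*a - 9.15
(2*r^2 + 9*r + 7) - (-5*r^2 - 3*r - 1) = 7*r^2 + 12*r + 8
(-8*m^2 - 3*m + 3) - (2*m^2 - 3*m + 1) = 2 - 10*m^2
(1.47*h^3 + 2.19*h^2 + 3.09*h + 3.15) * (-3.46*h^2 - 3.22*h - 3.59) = -5.0862*h^5 - 12.3108*h^4 - 23.0205*h^3 - 28.7109*h^2 - 21.2361*h - 11.3085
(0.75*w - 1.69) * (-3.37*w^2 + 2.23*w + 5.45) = -2.5275*w^3 + 7.3678*w^2 + 0.3188*w - 9.2105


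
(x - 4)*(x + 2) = x^2 - 2*x - 8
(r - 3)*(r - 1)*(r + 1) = r^3 - 3*r^2 - r + 3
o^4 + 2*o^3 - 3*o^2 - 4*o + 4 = (o - 1)^2*(o + 2)^2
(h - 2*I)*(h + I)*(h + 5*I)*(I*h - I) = I*h^4 - 4*h^3 - I*h^3 + 4*h^2 + 7*I*h^2 - 10*h - 7*I*h + 10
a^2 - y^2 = (a - y)*(a + y)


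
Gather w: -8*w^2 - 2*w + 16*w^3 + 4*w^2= 16*w^3 - 4*w^2 - 2*w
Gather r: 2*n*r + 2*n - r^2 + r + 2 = 2*n - r^2 + r*(2*n + 1) + 2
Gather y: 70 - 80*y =70 - 80*y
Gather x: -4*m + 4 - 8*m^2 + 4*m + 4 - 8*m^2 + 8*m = -16*m^2 + 8*m + 8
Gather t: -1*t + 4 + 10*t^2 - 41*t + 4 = 10*t^2 - 42*t + 8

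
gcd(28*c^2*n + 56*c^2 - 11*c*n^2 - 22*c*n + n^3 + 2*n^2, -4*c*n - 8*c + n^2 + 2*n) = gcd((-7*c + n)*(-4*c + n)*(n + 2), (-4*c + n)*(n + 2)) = 4*c*n + 8*c - n^2 - 2*n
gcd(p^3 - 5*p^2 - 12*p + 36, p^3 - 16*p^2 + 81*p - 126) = p - 6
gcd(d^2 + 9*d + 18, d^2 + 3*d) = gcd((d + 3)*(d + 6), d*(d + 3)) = d + 3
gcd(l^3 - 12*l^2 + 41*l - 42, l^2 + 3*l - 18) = l - 3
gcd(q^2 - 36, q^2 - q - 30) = q - 6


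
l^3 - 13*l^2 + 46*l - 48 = (l - 8)*(l - 3)*(l - 2)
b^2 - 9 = (b - 3)*(b + 3)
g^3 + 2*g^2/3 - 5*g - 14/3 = (g - 7/3)*(g + 1)*(g + 2)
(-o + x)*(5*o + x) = -5*o^2 + 4*o*x + x^2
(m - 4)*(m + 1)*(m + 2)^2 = m^4 + m^3 - 12*m^2 - 28*m - 16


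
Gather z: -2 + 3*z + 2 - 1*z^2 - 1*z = -z^2 + 2*z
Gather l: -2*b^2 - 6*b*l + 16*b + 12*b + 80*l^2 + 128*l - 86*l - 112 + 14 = -2*b^2 + 28*b + 80*l^2 + l*(42 - 6*b) - 98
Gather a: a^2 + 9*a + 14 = a^2 + 9*a + 14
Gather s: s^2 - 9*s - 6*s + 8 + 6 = s^2 - 15*s + 14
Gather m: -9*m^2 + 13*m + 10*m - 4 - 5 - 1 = -9*m^2 + 23*m - 10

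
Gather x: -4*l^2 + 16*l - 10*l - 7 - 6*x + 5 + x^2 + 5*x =-4*l^2 + 6*l + x^2 - x - 2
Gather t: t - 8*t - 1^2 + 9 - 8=-7*t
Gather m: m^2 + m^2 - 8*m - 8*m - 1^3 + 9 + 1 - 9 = 2*m^2 - 16*m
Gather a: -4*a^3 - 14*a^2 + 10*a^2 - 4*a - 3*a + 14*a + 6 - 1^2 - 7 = -4*a^3 - 4*a^2 + 7*a - 2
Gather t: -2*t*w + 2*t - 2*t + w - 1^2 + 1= -2*t*w + w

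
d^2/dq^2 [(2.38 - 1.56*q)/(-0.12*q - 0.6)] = -0.293184/(0.12*q + 0.6)^3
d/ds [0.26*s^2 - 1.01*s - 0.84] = 0.52*s - 1.01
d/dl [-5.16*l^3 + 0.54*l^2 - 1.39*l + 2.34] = -15.48*l^2 + 1.08*l - 1.39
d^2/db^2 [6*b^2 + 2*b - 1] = 12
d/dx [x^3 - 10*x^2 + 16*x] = 3*x^2 - 20*x + 16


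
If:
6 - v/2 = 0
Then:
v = 12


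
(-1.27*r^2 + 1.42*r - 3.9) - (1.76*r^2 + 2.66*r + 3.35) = -3.03*r^2 - 1.24*r - 7.25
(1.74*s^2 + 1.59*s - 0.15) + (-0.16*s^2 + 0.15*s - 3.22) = 1.58*s^2 + 1.74*s - 3.37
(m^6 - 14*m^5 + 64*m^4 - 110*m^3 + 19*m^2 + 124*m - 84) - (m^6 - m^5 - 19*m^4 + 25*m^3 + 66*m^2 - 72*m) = -13*m^5 + 83*m^4 - 135*m^3 - 47*m^2 + 196*m - 84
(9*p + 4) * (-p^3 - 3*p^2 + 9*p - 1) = -9*p^4 - 31*p^3 + 69*p^2 + 27*p - 4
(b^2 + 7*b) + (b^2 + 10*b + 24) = 2*b^2 + 17*b + 24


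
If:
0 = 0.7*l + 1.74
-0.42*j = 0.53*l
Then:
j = 3.14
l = -2.49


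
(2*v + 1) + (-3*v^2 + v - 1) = -3*v^2 + 3*v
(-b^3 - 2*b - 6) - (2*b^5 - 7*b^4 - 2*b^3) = -2*b^5 + 7*b^4 + b^3 - 2*b - 6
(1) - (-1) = 2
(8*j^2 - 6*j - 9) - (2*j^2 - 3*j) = 6*j^2 - 3*j - 9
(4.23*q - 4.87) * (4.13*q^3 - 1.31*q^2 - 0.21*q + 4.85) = 17.4699*q^4 - 25.6544*q^3 + 5.4914*q^2 + 21.5382*q - 23.6195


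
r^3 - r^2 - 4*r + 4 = (r - 2)*(r - 1)*(r + 2)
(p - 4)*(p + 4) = p^2 - 16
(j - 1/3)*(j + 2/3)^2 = j^3 + j^2 - 4/27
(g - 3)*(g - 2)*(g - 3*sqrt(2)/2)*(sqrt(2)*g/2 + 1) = sqrt(2)*g^4/2 - 5*sqrt(2)*g^3/2 - g^3/2 + 3*sqrt(2)*g^2/2 + 5*g^2/2 - 3*g + 15*sqrt(2)*g/2 - 9*sqrt(2)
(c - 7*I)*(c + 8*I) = c^2 + I*c + 56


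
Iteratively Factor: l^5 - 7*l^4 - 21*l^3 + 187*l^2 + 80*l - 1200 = (l - 4)*(l^4 - 3*l^3 - 33*l^2 + 55*l + 300) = (l - 4)*(l + 3)*(l^3 - 6*l^2 - 15*l + 100) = (l - 5)*(l - 4)*(l + 3)*(l^2 - l - 20) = (l - 5)^2*(l - 4)*(l + 3)*(l + 4)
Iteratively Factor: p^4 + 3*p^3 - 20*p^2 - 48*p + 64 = (p + 4)*(p^3 - p^2 - 16*p + 16) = (p - 1)*(p + 4)*(p^2 - 16) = (p - 1)*(p + 4)^2*(p - 4)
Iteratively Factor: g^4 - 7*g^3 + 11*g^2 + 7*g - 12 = (g + 1)*(g^3 - 8*g^2 + 19*g - 12) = (g - 3)*(g + 1)*(g^2 - 5*g + 4) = (g - 3)*(g - 1)*(g + 1)*(g - 4)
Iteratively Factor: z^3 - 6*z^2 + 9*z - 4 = (z - 1)*(z^2 - 5*z + 4) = (z - 1)^2*(z - 4)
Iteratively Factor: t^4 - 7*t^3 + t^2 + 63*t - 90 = (t - 2)*(t^3 - 5*t^2 - 9*t + 45) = (t - 3)*(t - 2)*(t^2 - 2*t - 15) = (t - 5)*(t - 3)*(t - 2)*(t + 3)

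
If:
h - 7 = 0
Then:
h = 7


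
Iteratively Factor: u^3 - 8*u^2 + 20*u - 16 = (u - 2)*(u^2 - 6*u + 8) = (u - 4)*(u - 2)*(u - 2)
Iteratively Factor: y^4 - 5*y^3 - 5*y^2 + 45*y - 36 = (y + 3)*(y^3 - 8*y^2 + 19*y - 12) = (y - 1)*(y + 3)*(y^2 - 7*y + 12) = (y - 4)*(y - 1)*(y + 3)*(y - 3)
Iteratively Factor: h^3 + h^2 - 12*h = (h + 4)*(h^2 - 3*h) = h*(h + 4)*(h - 3)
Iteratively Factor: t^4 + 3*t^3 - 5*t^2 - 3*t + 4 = (t + 1)*(t^3 + 2*t^2 - 7*t + 4) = (t - 1)*(t + 1)*(t^2 + 3*t - 4) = (t - 1)*(t + 1)*(t + 4)*(t - 1)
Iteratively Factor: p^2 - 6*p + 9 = (p - 3)*(p - 3)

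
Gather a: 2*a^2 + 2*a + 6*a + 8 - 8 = 2*a^2 + 8*a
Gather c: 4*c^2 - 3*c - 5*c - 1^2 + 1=4*c^2 - 8*c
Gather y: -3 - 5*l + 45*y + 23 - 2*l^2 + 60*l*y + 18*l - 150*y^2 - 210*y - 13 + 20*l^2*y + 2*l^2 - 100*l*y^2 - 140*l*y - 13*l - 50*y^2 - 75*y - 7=y^2*(-100*l - 200) + y*(20*l^2 - 80*l - 240)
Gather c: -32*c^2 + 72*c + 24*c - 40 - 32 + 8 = -32*c^2 + 96*c - 64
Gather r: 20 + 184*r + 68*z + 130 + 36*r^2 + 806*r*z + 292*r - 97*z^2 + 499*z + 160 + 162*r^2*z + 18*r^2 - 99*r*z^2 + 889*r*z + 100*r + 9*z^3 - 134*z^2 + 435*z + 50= r^2*(162*z + 54) + r*(-99*z^2 + 1695*z + 576) + 9*z^3 - 231*z^2 + 1002*z + 360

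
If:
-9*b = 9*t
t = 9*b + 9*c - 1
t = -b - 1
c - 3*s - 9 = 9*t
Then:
No Solution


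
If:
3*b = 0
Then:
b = 0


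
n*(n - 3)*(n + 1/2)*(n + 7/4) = n^4 - 3*n^3/4 - 47*n^2/8 - 21*n/8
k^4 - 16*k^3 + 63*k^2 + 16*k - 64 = (k - 8)^2*(k - 1)*(k + 1)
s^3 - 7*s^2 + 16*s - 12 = (s - 3)*(s - 2)^2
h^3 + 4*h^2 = h^2*(h + 4)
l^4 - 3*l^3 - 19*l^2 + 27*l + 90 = (l - 5)*(l - 3)*(l + 2)*(l + 3)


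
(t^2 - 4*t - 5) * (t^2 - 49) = t^4 - 4*t^3 - 54*t^2 + 196*t + 245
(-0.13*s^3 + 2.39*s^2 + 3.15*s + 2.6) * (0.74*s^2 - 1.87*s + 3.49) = -0.0962*s^5 + 2.0117*s^4 - 2.592*s^3 + 4.3746*s^2 + 6.1315*s + 9.074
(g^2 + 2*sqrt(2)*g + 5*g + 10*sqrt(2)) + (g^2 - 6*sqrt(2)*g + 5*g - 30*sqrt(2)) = 2*g^2 - 4*sqrt(2)*g + 10*g - 20*sqrt(2)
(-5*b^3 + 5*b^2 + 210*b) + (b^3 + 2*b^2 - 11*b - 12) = -4*b^3 + 7*b^2 + 199*b - 12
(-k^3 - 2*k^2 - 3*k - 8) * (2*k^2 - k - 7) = -2*k^5 - 3*k^4 + 3*k^3 + k^2 + 29*k + 56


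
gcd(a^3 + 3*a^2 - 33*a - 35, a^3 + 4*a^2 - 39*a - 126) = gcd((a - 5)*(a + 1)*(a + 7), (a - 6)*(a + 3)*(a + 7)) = a + 7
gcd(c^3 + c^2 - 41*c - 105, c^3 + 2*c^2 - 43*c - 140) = c^2 - 2*c - 35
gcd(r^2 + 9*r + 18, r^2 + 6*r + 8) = 1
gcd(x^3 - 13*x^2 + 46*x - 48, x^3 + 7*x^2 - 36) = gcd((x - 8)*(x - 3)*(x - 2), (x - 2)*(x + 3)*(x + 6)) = x - 2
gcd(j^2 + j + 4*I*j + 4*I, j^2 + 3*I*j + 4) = j + 4*I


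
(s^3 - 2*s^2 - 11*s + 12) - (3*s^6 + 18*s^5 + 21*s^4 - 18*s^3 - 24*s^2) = -3*s^6 - 18*s^5 - 21*s^4 + 19*s^3 + 22*s^2 - 11*s + 12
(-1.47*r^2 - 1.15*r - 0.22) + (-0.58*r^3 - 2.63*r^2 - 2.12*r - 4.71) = -0.58*r^3 - 4.1*r^2 - 3.27*r - 4.93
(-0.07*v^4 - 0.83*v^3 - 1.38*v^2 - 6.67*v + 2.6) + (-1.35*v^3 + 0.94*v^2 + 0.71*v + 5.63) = -0.07*v^4 - 2.18*v^3 - 0.44*v^2 - 5.96*v + 8.23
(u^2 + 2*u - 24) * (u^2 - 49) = u^4 + 2*u^3 - 73*u^2 - 98*u + 1176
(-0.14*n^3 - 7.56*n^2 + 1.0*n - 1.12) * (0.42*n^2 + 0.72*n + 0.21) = -0.0588*n^5 - 3.276*n^4 - 5.0526*n^3 - 1.338*n^2 - 0.5964*n - 0.2352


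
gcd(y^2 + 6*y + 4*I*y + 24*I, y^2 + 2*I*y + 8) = y + 4*I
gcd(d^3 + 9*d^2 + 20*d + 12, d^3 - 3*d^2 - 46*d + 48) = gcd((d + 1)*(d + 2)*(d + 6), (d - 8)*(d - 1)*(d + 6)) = d + 6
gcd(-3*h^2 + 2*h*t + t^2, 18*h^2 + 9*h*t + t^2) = 3*h + t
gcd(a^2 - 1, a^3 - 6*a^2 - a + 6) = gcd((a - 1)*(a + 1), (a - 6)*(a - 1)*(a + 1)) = a^2 - 1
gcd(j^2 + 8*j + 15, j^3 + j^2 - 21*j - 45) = j + 3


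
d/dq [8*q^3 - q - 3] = 24*q^2 - 1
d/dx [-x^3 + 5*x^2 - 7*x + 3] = -3*x^2 + 10*x - 7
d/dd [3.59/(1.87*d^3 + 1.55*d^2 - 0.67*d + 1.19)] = (-20.1399*d^2 - 11.129*d + 2.4053)/(1.87*d^3 + 1.55*d^2 - 0.67*d + 1.19)^2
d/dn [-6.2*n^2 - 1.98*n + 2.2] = -12.4*n - 1.98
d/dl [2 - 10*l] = -10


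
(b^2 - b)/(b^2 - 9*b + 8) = b/(b - 8)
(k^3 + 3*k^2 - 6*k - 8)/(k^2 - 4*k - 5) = (k^2 + 2*k - 8)/(k - 5)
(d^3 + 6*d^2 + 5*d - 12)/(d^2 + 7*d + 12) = d - 1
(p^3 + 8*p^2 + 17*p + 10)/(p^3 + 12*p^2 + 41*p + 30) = (p + 2)/(p + 6)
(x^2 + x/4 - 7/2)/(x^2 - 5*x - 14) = (x - 7/4)/(x - 7)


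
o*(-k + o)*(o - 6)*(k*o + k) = -k^2*o^3 + 5*k^2*o^2 + 6*k^2*o + k*o^4 - 5*k*o^3 - 6*k*o^2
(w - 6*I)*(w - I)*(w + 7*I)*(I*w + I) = I*w^4 + I*w^3 + 43*I*w^2 + 42*w + 43*I*w + 42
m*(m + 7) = m^2 + 7*m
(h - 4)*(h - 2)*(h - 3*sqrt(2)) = h^3 - 6*h^2 - 3*sqrt(2)*h^2 + 8*h + 18*sqrt(2)*h - 24*sqrt(2)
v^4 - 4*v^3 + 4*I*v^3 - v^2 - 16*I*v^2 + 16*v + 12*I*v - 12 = (v - 3)*(v - 1)*(v + 2*I)^2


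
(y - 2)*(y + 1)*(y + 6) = y^3 + 5*y^2 - 8*y - 12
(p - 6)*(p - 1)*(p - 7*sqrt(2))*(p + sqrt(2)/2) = p^4 - 13*sqrt(2)*p^3/2 - 7*p^3 - p^2 + 91*sqrt(2)*p^2/2 - 39*sqrt(2)*p + 49*p - 42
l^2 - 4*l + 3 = (l - 3)*(l - 1)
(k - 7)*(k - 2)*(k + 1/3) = k^3 - 26*k^2/3 + 11*k + 14/3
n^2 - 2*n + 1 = (n - 1)^2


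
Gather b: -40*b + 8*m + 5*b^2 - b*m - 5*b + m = 5*b^2 + b*(-m - 45) + 9*m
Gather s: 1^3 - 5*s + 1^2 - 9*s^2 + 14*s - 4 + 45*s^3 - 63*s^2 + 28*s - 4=45*s^3 - 72*s^2 + 37*s - 6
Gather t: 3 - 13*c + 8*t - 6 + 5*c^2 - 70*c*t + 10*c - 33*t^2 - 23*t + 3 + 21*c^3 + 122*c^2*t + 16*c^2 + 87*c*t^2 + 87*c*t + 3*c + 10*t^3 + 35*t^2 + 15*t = 21*c^3 + 21*c^2 + 10*t^3 + t^2*(87*c + 2) + t*(122*c^2 + 17*c)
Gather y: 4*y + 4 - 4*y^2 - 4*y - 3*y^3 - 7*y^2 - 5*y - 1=-3*y^3 - 11*y^2 - 5*y + 3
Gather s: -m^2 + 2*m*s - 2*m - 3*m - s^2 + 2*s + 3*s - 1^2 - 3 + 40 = -m^2 - 5*m - s^2 + s*(2*m + 5) + 36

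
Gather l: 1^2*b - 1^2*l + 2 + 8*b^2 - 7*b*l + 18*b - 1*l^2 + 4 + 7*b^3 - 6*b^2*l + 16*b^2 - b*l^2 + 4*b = 7*b^3 + 24*b^2 + 23*b + l^2*(-b - 1) + l*(-6*b^2 - 7*b - 1) + 6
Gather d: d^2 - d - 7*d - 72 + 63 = d^2 - 8*d - 9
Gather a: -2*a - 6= -2*a - 6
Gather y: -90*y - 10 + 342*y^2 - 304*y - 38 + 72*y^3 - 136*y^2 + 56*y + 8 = 72*y^3 + 206*y^2 - 338*y - 40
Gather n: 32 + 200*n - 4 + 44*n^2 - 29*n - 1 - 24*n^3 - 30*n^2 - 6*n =-24*n^3 + 14*n^2 + 165*n + 27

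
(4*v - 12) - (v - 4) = 3*v - 8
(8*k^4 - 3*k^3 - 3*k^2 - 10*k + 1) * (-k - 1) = -8*k^5 - 5*k^4 + 6*k^3 + 13*k^2 + 9*k - 1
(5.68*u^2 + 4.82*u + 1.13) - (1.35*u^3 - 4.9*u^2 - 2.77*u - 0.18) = -1.35*u^3 + 10.58*u^2 + 7.59*u + 1.31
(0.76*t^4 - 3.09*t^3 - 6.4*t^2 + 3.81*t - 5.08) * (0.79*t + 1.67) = 0.6004*t^5 - 1.1719*t^4 - 10.2163*t^3 - 7.6781*t^2 + 2.3495*t - 8.4836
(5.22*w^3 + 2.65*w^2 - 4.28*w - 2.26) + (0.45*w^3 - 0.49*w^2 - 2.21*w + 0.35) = 5.67*w^3 + 2.16*w^2 - 6.49*w - 1.91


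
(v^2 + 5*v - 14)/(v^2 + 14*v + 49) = (v - 2)/(v + 7)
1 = 1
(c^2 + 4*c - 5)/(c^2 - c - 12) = (-c^2 - 4*c + 5)/(-c^2 + c + 12)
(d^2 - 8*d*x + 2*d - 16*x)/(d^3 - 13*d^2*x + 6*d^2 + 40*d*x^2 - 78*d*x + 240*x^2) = (-d - 2)/(-d^2 + 5*d*x - 6*d + 30*x)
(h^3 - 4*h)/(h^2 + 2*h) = h - 2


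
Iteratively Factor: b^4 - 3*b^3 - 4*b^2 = (b)*(b^3 - 3*b^2 - 4*b) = b*(b + 1)*(b^2 - 4*b) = b^2*(b + 1)*(b - 4)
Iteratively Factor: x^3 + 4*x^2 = (x)*(x^2 + 4*x) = x^2*(x + 4)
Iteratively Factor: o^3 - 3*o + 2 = (o + 2)*(o^2 - 2*o + 1) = (o - 1)*(o + 2)*(o - 1)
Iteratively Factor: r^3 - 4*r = (r - 2)*(r^2 + 2*r) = (r - 2)*(r + 2)*(r)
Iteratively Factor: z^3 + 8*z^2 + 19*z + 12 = (z + 1)*(z^2 + 7*z + 12) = (z + 1)*(z + 4)*(z + 3)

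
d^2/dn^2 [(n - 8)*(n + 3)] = 2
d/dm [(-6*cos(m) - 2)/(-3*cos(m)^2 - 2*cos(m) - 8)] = 2*(-9*sin(m)^2 + 6*cos(m) - 13)*sin(m)/(3*cos(m)^2 + 2*cos(m) + 8)^2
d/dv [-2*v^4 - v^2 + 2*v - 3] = -8*v^3 - 2*v + 2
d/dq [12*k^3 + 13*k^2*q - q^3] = 13*k^2 - 3*q^2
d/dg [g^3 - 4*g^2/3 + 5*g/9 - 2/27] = 3*g^2 - 8*g/3 + 5/9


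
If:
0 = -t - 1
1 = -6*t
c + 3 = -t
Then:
No Solution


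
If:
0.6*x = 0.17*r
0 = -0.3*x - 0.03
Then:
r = -0.35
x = -0.10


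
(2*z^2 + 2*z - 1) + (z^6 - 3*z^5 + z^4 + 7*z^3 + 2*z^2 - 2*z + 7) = z^6 - 3*z^5 + z^4 + 7*z^3 + 4*z^2 + 6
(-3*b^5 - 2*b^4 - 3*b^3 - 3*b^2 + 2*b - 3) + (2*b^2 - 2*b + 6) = -3*b^5 - 2*b^4 - 3*b^3 - b^2 + 3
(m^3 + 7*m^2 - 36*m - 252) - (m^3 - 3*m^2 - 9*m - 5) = 10*m^2 - 27*m - 247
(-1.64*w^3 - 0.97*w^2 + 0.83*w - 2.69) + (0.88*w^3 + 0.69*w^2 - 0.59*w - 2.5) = -0.76*w^3 - 0.28*w^2 + 0.24*w - 5.19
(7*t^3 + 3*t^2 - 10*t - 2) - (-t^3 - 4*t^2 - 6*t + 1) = 8*t^3 + 7*t^2 - 4*t - 3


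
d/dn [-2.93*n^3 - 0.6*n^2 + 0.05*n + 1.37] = -8.79*n^2 - 1.2*n + 0.05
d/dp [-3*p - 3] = -3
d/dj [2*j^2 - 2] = 4*j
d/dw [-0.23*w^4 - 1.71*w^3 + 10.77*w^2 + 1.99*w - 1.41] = -0.92*w^3 - 5.13*w^2 + 21.54*w + 1.99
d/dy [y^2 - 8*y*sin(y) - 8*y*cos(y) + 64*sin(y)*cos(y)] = -8*sqrt(2)*y*cos(y + pi/4) + 2*y - 8*sqrt(2)*sin(y + pi/4) + 64*cos(2*y)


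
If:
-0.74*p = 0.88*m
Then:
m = -0.840909090909091*p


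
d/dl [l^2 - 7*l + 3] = 2*l - 7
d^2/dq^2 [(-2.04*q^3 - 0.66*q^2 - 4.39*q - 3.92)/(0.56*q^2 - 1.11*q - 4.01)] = (1.77635683940025e-15*q^5 - 17.762936*q^3 - 70.749912*q^2 - 241.349496*q - 9.410242)/(0.175616*q^6 - 1.044288*q^5 - 1.70268*q^4 + 13.588065*q^3 + 12.192405*q^2 - 53.546733*q - 64.481201)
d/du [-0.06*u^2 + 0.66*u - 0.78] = 0.66 - 0.12*u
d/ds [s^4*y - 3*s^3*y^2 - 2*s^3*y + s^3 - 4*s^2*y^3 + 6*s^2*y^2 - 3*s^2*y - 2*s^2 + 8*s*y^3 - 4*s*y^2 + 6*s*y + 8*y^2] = 4*s^3*y - 9*s^2*y^2 - 6*s^2*y + 3*s^2 - 8*s*y^3 + 12*s*y^2 - 6*s*y - 4*s + 8*y^3 - 4*y^2 + 6*y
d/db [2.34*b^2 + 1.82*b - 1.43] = 4.68*b + 1.82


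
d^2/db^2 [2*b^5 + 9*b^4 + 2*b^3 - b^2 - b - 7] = 40*b^3 + 108*b^2 + 12*b - 2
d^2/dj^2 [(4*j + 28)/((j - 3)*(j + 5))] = 8*(j^3 + 21*j^2 + 87*j + 163)/(j^6 + 6*j^5 - 33*j^4 - 172*j^3 + 495*j^2 + 1350*j - 3375)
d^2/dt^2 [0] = 0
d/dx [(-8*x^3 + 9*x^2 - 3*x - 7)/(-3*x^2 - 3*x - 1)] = 6*(4*x^4 + 8*x^3 - 2*x^2 - 10*x - 3)/(9*x^4 + 18*x^3 + 15*x^2 + 6*x + 1)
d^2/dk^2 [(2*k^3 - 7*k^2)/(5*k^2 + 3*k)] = 246/(125*k^3 + 225*k^2 + 135*k + 27)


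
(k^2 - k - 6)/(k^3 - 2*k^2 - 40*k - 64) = (k - 3)/(k^2 - 4*k - 32)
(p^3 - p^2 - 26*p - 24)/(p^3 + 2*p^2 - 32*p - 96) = (p + 1)/(p + 4)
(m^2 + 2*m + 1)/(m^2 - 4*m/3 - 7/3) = 3*(m + 1)/(3*m - 7)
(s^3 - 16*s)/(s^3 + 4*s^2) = (s - 4)/s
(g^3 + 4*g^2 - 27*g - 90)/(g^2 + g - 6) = (g^2 + g - 30)/(g - 2)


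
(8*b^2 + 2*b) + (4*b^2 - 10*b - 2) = 12*b^2 - 8*b - 2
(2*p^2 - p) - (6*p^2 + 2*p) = -4*p^2 - 3*p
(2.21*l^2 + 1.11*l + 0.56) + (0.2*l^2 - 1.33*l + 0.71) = 2.41*l^2 - 0.22*l + 1.27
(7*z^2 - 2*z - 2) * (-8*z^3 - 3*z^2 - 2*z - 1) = -56*z^5 - 5*z^4 + 8*z^3 + 3*z^2 + 6*z + 2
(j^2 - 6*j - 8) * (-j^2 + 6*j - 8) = -j^4 + 12*j^3 - 36*j^2 + 64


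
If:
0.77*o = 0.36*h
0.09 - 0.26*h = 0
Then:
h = 0.35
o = 0.16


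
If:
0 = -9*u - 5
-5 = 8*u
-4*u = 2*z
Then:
No Solution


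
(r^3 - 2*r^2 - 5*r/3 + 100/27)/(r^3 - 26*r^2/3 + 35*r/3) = (r^2 - r/3 - 20/9)/(r*(r - 7))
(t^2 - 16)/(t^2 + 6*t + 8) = (t - 4)/(t + 2)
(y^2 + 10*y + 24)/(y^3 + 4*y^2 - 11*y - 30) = (y^2 + 10*y + 24)/(y^3 + 4*y^2 - 11*y - 30)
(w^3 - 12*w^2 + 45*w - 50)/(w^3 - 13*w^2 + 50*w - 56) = (w^2 - 10*w + 25)/(w^2 - 11*w + 28)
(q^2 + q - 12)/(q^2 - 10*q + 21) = (q + 4)/(q - 7)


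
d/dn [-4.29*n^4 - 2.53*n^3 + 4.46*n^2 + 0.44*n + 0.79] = -17.16*n^3 - 7.59*n^2 + 8.92*n + 0.44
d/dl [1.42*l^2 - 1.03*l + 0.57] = 2.84*l - 1.03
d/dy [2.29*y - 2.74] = 2.29000000000000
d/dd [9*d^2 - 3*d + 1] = 18*d - 3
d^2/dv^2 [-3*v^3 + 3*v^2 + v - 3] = 6 - 18*v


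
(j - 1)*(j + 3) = j^2 + 2*j - 3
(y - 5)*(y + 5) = y^2 - 25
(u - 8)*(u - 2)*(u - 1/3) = u^3 - 31*u^2/3 + 58*u/3 - 16/3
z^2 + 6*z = z*(z + 6)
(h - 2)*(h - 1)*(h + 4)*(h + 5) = h^4 + 6*h^3 - 5*h^2 - 42*h + 40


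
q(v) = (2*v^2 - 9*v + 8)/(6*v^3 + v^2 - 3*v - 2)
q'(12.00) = 0.00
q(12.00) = 0.02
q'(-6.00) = -0.03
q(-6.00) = -0.11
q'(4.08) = 0.01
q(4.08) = 0.01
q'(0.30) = 3.56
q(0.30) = -2.07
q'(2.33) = 0.04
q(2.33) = -0.03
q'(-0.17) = 18.66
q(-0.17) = -6.43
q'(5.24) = 0.00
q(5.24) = 0.02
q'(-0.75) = -23.25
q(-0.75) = -9.24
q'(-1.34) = -4.23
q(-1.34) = -2.23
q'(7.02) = 0.00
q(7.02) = 0.02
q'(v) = (4*v - 9)/(6*v^3 + v^2 - 3*v - 2) + (-18*v^2 - 2*v + 3)*(2*v^2 - 9*v + 8)/(6*v^3 + v^2 - 3*v - 2)^2 = 3*(-4*v^4 + 36*v^3 - 47*v^2 - 8*v + 14)/(36*v^6 + 12*v^5 - 35*v^4 - 30*v^3 + 5*v^2 + 12*v + 4)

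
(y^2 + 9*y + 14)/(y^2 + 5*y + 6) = (y + 7)/(y + 3)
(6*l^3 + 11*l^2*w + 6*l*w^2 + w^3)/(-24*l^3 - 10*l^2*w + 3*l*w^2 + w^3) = (3*l^2 + 4*l*w + w^2)/(-12*l^2 + l*w + w^2)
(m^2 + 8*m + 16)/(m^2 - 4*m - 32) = (m + 4)/(m - 8)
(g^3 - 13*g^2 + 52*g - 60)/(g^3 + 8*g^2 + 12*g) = (g^3 - 13*g^2 + 52*g - 60)/(g*(g^2 + 8*g + 12))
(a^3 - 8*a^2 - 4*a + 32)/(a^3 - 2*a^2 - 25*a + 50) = (a^2 - 6*a - 16)/(a^2 - 25)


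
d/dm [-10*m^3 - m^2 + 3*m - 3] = -30*m^2 - 2*m + 3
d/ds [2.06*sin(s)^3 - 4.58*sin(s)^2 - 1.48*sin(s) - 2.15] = (6.18*sin(s)^2 - 9.16*sin(s) - 1.48)*cos(s)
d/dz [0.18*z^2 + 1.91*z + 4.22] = 0.36*z + 1.91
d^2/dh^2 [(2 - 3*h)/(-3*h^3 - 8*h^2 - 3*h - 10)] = 2*(81*h^5 + 108*h^4 - 219*h^3 - 978*h^2 - 684*h + 52)/(27*h^9 + 216*h^8 + 657*h^7 + 1214*h^6 + 2097*h^5 + 2676*h^4 + 2367*h^3 + 2670*h^2 + 900*h + 1000)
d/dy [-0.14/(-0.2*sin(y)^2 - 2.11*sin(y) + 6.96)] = -(0.056*sin(y) + 0.2954)*cos(y)/(0.2*sin(y)^2 + 2.11*sin(y) - 6.96)^2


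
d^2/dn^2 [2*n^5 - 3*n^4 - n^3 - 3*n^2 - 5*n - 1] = 40*n^3 - 36*n^2 - 6*n - 6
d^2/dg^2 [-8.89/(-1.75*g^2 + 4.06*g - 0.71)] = (-54.45125*g^2 + 126.3269*g + 8.89*(3.5*g - 4.06)*(7.0*g - 8.12) - 22.09165)/(1.75*g^2 - 4.06*g + 0.71)^3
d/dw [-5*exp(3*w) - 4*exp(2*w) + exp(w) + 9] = (-15*exp(2*w) - 8*exp(w) + 1)*exp(w)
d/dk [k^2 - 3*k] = 2*k - 3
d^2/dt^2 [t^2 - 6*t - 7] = 2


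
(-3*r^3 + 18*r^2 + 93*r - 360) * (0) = 0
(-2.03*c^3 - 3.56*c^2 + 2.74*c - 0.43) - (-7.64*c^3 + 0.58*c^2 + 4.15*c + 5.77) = 5.61*c^3 - 4.14*c^2 - 1.41*c - 6.2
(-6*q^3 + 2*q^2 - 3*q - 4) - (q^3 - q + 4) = -7*q^3 + 2*q^2 - 2*q - 8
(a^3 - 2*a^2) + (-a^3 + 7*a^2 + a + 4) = 5*a^2 + a + 4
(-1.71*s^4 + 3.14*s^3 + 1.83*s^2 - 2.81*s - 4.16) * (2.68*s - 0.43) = -4.5828*s^5 + 9.1505*s^4 + 3.5542*s^3 - 8.3177*s^2 - 9.9405*s + 1.7888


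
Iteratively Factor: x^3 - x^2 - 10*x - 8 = (x - 4)*(x^2 + 3*x + 2) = (x - 4)*(x + 2)*(x + 1)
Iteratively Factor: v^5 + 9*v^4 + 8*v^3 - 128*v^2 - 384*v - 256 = (v + 1)*(v^4 + 8*v^3 - 128*v - 256) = (v - 4)*(v + 1)*(v^3 + 12*v^2 + 48*v + 64) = (v - 4)*(v + 1)*(v + 4)*(v^2 + 8*v + 16) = (v - 4)*(v + 1)*(v + 4)^2*(v + 4)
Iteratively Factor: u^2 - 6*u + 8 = (u - 2)*(u - 4)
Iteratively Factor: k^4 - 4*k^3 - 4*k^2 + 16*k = (k + 2)*(k^3 - 6*k^2 + 8*k) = (k - 4)*(k + 2)*(k^2 - 2*k) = k*(k - 4)*(k + 2)*(k - 2)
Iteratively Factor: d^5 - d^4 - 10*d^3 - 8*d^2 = (d + 1)*(d^4 - 2*d^3 - 8*d^2) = (d - 4)*(d + 1)*(d^3 + 2*d^2) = (d - 4)*(d + 1)*(d + 2)*(d^2) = d*(d - 4)*(d + 1)*(d + 2)*(d)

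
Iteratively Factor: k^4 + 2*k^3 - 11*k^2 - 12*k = (k)*(k^3 + 2*k^2 - 11*k - 12) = k*(k + 4)*(k^2 - 2*k - 3) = k*(k - 3)*(k + 4)*(k + 1)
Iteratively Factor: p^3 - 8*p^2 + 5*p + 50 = (p - 5)*(p^2 - 3*p - 10) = (p - 5)^2*(p + 2)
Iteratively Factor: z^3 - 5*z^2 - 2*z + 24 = (z - 4)*(z^2 - z - 6) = (z - 4)*(z - 3)*(z + 2)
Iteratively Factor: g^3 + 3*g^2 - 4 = (g + 2)*(g^2 + g - 2) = (g - 1)*(g + 2)*(g + 2)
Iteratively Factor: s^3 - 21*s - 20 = (s + 1)*(s^2 - s - 20) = (s + 1)*(s + 4)*(s - 5)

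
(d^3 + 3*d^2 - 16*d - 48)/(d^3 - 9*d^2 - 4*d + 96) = (d + 4)/(d - 8)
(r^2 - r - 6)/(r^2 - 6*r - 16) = (r - 3)/(r - 8)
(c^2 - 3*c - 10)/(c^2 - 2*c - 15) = (c + 2)/(c + 3)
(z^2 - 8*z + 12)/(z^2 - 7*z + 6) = (z - 2)/(z - 1)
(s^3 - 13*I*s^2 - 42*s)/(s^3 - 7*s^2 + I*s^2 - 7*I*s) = (s^2 - 13*I*s - 42)/(s^2 + s*(-7 + I) - 7*I)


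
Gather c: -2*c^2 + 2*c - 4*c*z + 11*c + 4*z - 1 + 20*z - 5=-2*c^2 + c*(13 - 4*z) + 24*z - 6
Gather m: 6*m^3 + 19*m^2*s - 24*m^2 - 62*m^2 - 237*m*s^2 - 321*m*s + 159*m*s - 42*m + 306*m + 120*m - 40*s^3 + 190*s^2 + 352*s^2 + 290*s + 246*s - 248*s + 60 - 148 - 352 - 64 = 6*m^3 + m^2*(19*s - 86) + m*(-237*s^2 - 162*s + 384) - 40*s^3 + 542*s^2 + 288*s - 504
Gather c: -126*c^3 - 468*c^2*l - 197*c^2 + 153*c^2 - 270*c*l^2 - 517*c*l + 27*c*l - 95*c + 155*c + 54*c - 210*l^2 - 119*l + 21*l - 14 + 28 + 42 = -126*c^3 + c^2*(-468*l - 44) + c*(-270*l^2 - 490*l + 114) - 210*l^2 - 98*l + 56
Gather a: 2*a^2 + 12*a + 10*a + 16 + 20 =2*a^2 + 22*a + 36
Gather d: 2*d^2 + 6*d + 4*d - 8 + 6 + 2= 2*d^2 + 10*d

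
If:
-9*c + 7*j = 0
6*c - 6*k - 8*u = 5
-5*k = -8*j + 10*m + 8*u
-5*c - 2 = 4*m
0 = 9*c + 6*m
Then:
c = 2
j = 18/7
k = -305/7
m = -3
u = 1879/56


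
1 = 1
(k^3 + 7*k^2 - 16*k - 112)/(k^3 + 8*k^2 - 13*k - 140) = (k + 4)/(k + 5)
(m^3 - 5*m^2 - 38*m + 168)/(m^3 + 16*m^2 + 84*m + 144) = (m^2 - 11*m + 28)/(m^2 + 10*m + 24)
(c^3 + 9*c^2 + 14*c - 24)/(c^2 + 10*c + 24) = c - 1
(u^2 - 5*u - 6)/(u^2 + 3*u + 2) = (u - 6)/(u + 2)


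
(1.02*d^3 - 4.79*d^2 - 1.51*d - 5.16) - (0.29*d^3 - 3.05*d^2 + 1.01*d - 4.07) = 0.73*d^3 - 1.74*d^2 - 2.52*d - 1.09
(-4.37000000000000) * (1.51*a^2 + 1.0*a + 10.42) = -6.5987*a^2 - 4.37*a - 45.5354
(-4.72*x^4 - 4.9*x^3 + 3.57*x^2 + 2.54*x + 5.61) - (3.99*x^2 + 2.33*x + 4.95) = -4.72*x^4 - 4.9*x^3 - 0.42*x^2 + 0.21*x + 0.66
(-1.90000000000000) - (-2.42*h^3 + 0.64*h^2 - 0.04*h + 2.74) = 2.42*h^3 - 0.64*h^2 + 0.04*h - 4.64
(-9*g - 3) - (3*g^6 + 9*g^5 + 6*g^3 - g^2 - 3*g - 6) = -3*g^6 - 9*g^5 - 6*g^3 + g^2 - 6*g + 3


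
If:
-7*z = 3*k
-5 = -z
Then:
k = -35/3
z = 5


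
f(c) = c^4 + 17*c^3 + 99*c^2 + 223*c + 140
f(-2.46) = -25.93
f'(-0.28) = 171.47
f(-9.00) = 320.00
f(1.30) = 637.42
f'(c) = 4*c^3 + 51*c^2 + 198*c + 223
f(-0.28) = 84.95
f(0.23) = 196.74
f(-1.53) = -24.85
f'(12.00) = 16855.00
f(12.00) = 67184.00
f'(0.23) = 271.29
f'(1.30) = 575.38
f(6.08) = 10342.88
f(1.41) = 702.86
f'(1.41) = 614.79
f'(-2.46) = -15.00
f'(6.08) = 4211.15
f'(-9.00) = -344.00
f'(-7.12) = -45.12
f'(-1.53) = 25.12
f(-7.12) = 4.86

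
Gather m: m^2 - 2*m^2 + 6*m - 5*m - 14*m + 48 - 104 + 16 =-m^2 - 13*m - 40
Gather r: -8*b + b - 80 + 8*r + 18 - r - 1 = -7*b + 7*r - 63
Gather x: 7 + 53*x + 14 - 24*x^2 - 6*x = -24*x^2 + 47*x + 21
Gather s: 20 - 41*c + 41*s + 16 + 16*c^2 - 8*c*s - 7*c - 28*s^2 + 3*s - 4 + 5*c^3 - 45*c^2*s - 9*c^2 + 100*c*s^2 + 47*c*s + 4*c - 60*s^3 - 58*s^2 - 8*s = 5*c^3 + 7*c^2 - 44*c - 60*s^3 + s^2*(100*c - 86) + s*(-45*c^2 + 39*c + 36) + 32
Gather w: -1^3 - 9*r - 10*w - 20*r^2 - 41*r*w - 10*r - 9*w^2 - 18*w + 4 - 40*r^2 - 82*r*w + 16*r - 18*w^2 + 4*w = -60*r^2 - 3*r - 27*w^2 + w*(-123*r - 24) + 3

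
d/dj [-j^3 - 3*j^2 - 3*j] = -3*j^2 - 6*j - 3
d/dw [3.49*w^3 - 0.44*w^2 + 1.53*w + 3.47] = 10.47*w^2 - 0.88*w + 1.53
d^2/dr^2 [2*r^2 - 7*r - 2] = 4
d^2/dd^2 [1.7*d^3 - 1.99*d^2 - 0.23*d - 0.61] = 10.2*d - 3.98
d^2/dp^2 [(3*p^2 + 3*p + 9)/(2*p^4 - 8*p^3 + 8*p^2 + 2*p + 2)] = 3*(3*p^8 - 6*p^7 + 10*p^6 - 126*p^5 + 345*p^4 - 344*p^3 + 102*p^2 + 60*p - 9)/(p^12 - 12*p^11 + 60*p^10 - 157*p^9 + 219*p^8 - 144*p^7 + 43*p^6 - 54*p^5 + 39*p^4 + 13*p^3 + 15*p^2 + 3*p + 1)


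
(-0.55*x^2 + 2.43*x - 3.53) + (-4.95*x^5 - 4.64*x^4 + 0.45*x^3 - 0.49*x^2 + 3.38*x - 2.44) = -4.95*x^5 - 4.64*x^4 + 0.45*x^3 - 1.04*x^2 + 5.81*x - 5.97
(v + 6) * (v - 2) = v^2 + 4*v - 12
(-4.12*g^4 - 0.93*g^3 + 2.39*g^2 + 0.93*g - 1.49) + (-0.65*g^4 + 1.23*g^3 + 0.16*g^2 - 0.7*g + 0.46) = -4.77*g^4 + 0.3*g^3 + 2.55*g^2 + 0.23*g - 1.03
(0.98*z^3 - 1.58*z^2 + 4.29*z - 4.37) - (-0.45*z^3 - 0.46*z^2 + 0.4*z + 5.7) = 1.43*z^3 - 1.12*z^2 + 3.89*z - 10.07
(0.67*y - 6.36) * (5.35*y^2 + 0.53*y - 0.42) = 3.5845*y^3 - 33.6709*y^2 - 3.6522*y + 2.6712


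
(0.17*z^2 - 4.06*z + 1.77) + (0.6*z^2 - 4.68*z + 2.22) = 0.77*z^2 - 8.74*z + 3.99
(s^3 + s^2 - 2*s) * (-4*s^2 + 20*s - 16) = -4*s^5 + 16*s^4 + 12*s^3 - 56*s^2 + 32*s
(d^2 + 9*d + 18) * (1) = d^2 + 9*d + 18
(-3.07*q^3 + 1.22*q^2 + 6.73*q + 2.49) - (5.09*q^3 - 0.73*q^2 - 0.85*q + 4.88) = -8.16*q^3 + 1.95*q^2 + 7.58*q - 2.39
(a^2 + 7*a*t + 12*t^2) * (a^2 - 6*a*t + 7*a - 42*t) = a^4 + a^3*t + 7*a^3 - 30*a^2*t^2 + 7*a^2*t - 72*a*t^3 - 210*a*t^2 - 504*t^3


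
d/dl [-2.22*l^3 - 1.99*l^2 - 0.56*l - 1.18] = -6.66*l^2 - 3.98*l - 0.56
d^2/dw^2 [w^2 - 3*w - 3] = 2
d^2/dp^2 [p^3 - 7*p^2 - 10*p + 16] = 6*p - 14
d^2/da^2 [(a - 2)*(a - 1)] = 2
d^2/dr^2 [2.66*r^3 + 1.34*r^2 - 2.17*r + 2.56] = 15.96*r + 2.68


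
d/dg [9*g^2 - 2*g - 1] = 18*g - 2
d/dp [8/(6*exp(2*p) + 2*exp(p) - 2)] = (-24*exp(p) - 4)*exp(p)/(3*exp(2*p) + exp(p) - 1)^2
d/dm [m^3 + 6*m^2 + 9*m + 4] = 3*m^2 + 12*m + 9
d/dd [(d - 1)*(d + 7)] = 2*d + 6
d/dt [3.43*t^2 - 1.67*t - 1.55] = 6.86*t - 1.67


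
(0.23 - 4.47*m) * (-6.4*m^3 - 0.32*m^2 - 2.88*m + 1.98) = 28.608*m^4 - 0.0416000000000003*m^3 + 12.8*m^2 - 9.513*m + 0.4554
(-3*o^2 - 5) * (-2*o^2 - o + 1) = 6*o^4 + 3*o^3 + 7*o^2 + 5*o - 5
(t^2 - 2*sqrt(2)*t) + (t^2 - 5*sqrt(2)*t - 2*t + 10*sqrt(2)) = 2*t^2 - 7*sqrt(2)*t - 2*t + 10*sqrt(2)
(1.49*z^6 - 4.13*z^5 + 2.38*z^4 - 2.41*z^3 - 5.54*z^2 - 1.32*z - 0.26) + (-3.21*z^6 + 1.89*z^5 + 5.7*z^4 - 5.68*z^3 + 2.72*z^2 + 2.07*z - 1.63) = -1.72*z^6 - 2.24*z^5 + 8.08*z^4 - 8.09*z^3 - 2.82*z^2 + 0.75*z - 1.89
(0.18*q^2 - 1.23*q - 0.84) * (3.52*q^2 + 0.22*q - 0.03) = 0.6336*q^4 - 4.29*q^3 - 3.2328*q^2 - 0.1479*q + 0.0252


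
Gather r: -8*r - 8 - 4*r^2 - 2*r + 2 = -4*r^2 - 10*r - 6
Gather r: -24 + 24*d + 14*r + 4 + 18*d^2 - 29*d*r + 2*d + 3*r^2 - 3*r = 18*d^2 + 26*d + 3*r^2 + r*(11 - 29*d) - 20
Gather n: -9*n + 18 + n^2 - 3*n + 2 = n^2 - 12*n + 20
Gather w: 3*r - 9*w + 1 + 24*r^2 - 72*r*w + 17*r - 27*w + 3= 24*r^2 + 20*r + w*(-72*r - 36) + 4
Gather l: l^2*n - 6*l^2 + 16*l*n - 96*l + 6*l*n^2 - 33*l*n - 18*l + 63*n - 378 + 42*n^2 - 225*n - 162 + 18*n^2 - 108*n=l^2*(n - 6) + l*(6*n^2 - 17*n - 114) + 60*n^2 - 270*n - 540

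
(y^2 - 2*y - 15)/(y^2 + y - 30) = (y + 3)/(y + 6)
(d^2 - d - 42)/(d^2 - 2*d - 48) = (d - 7)/(d - 8)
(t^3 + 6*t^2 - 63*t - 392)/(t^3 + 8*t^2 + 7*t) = (t^2 - t - 56)/(t*(t + 1))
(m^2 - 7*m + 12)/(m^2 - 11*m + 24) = (m - 4)/(m - 8)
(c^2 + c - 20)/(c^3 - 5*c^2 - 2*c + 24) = (c + 5)/(c^2 - c - 6)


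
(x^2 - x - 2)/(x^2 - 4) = (x + 1)/(x + 2)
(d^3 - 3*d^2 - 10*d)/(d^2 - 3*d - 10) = d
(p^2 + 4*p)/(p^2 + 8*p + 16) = p/(p + 4)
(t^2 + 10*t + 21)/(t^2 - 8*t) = (t^2 + 10*t + 21)/(t*(t - 8))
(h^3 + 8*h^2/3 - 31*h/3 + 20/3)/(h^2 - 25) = (3*h^2 - 7*h + 4)/(3*(h - 5))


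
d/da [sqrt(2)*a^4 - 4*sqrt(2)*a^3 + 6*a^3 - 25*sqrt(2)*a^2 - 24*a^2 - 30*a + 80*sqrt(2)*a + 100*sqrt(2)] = 4*sqrt(2)*a^3 - 12*sqrt(2)*a^2 + 18*a^2 - 50*sqrt(2)*a - 48*a - 30 + 80*sqrt(2)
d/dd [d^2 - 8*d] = 2*d - 8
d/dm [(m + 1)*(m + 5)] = 2*m + 6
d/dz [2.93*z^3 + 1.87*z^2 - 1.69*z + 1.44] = 8.79*z^2 + 3.74*z - 1.69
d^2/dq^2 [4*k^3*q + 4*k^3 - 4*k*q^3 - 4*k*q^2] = 8*k*(-3*q - 1)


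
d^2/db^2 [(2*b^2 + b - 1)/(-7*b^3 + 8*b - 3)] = 2*(-98*b^6 - 147*b^5 - 42*b^4 + 238*b^3 - 42*b^2 - 63*b + 22)/(343*b^9 - 1176*b^7 + 441*b^6 + 1344*b^5 - 1008*b^4 - 323*b^3 + 576*b^2 - 216*b + 27)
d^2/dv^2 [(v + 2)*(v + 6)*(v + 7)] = 6*v + 30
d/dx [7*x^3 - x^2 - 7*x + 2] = 21*x^2 - 2*x - 7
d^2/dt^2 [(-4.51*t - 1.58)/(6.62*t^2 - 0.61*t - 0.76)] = ((4.51*t + 1.58)*(13.24*t - 0.61)*(26.48*t - 1.22) + (179.1372*t + 15.417)*(-6.62*t^2 + 0.61*t + 0.76))/(-6.62*t^2 + 0.61*t + 0.76)^3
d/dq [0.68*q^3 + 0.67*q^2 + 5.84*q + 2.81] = 2.04*q^2 + 1.34*q + 5.84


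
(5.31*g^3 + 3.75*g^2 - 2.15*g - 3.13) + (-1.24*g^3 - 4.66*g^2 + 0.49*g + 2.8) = 4.07*g^3 - 0.91*g^2 - 1.66*g - 0.33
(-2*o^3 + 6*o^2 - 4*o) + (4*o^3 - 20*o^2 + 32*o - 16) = 2*o^3 - 14*o^2 + 28*o - 16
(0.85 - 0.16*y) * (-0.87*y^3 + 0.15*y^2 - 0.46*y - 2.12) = 0.1392*y^4 - 0.7635*y^3 + 0.2011*y^2 - 0.0518*y - 1.802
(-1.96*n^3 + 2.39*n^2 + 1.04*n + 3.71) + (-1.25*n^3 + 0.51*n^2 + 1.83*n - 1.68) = -3.21*n^3 + 2.9*n^2 + 2.87*n + 2.03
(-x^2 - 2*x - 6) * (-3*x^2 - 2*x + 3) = 3*x^4 + 8*x^3 + 19*x^2 + 6*x - 18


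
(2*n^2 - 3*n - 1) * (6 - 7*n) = -14*n^3 + 33*n^2 - 11*n - 6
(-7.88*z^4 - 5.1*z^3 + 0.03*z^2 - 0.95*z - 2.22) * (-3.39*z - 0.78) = 26.7132*z^5 + 23.4354*z^4 + 3.8763*z^3 + 3.1971*z^2 + 8.2668*z + 1.7316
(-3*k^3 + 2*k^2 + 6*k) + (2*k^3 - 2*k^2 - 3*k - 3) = -k^3 + 3*k - 3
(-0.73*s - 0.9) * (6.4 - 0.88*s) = 0.6424*s^2 - 3.88*s - 5.76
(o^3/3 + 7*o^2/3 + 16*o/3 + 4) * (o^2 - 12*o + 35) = o^5/3 - 5*o^4/3 - 11*o^3 + 65*o^2/3 + 416*o/3 + 140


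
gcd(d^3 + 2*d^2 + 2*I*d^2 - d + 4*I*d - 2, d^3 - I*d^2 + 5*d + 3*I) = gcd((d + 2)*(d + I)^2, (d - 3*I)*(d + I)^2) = d^2 + 2*I*d - 1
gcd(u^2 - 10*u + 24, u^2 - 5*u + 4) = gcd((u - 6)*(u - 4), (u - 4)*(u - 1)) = u - 4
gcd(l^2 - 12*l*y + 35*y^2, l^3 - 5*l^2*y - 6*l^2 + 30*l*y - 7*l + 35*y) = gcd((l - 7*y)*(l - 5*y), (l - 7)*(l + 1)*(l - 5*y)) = -l + 5*y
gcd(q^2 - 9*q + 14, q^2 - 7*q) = q - 7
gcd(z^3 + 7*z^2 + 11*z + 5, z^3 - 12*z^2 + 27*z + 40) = z + 1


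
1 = 1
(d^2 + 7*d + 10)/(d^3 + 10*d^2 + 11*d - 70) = (d + 2)/(d^2 + 5*d - 14)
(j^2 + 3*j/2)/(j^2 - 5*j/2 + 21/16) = 8*j*(2*j + 3)/(16*j^2 - 40*j + 21)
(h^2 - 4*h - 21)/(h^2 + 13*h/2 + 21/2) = 2*(h - 7)/(2*h + 7)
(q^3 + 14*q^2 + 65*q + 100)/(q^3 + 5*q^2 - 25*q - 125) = (q + 4)/(q - 5)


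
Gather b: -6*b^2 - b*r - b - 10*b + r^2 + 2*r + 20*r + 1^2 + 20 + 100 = -6*b^2 + b*(-r - 11) + r^2 + 22*r + 121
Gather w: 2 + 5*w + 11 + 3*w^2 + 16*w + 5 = 3*w^2 + 21*w + 18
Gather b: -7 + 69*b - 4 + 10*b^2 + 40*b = 10*b^2 + 109*b - 11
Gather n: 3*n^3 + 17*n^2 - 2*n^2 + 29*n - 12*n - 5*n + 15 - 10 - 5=3*n^3 + 15*n^2 + 12*n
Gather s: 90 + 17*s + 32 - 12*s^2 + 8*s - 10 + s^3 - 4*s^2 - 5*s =s^3 - 16*s^2 + 20*s + 112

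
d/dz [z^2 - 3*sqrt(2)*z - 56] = 2*z - 3*sqrt(2)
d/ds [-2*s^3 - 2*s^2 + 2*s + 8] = -6*s^2 - 4*s + 2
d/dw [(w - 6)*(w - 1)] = 2*w - 7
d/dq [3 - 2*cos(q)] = 2*sin(q)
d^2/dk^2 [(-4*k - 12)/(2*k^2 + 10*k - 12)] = 4*(-(k + 3)*(2*k + 5)^2 + (3*k + 8)*(k^2 + 5*k - 6))/(k^2 + 5*k - 6)^3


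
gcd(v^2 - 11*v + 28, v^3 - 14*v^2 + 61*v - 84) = v^2 - 11*v + 28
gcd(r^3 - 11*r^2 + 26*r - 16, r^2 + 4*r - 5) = r - 1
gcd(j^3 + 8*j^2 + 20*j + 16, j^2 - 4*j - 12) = j + 2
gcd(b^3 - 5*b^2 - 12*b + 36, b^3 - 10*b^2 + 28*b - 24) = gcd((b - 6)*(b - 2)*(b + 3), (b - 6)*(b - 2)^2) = b^2 - 8*b + 12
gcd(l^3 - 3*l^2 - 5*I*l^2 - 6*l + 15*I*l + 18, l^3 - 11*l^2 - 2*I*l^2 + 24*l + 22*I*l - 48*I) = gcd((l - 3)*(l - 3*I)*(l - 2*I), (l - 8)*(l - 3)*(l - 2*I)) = l^2 + l*(-3 - 2*I) + 6*I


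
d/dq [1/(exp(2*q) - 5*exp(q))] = (5 - 2*exp(q))*exp(-q)/(exp(q) - 5)^2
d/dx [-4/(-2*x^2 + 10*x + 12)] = 2*(5 - 2*x)/(-x^2 + 5*x + 6)^2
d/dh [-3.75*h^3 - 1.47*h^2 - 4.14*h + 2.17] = -11.25*h^2 - 2.94*h - 4.14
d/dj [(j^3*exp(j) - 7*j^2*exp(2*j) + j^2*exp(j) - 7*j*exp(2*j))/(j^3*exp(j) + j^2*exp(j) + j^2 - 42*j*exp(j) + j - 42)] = (-j*(j^2 - 7*j*exp(j) + j - 7*exp(j))*(j^3*exp(j) + 4*j^2*exp(j) - 40*j*exp(j) + 2*j - 42*exp(j) + 1) + (j^3 - 14*j^2*exp(j) + 4*j^2 - 28*j*exp(j) + 2*j - 7*exp(j))*(j^3*exp(j) + j^2*exp(j) + j^2 - 42*j*exp(j) + j - 42))*exp(j)/(j^3*exp(j) + j^2*exp(j) + j^2 - 42*j*exp(j) + j - 42)^2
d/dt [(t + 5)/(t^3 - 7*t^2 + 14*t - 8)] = (t^3 - 7*t^2 + 14*t - (t + 5)*(3*t^2 - 14*t + 14) - 8)/(t^3 - 7*t^2 + 14*t - 8)^2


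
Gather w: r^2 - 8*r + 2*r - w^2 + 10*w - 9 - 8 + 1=r^2 - 6*r - w^2 + 10*w - 16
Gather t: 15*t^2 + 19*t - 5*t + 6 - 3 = 15*t^2 + 14*t + 3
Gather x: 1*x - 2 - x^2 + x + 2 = -x^2 + 2*x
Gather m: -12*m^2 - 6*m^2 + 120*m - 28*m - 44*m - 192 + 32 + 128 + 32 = -18*m^2 + 48*m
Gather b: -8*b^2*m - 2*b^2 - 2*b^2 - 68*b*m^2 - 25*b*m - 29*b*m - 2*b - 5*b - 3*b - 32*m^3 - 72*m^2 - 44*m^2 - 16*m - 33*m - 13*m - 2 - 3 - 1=b^2*(-8*m - 4) + b*(-68*m^2 - 54*m - 10) - 32*m^3 - 116*m^2 - 62*m - 6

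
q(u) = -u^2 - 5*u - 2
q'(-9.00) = 13.00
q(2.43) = -20.05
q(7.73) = -100.40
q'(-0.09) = -4.82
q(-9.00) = -38.00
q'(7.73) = -20.46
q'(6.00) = -17.00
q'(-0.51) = -3.98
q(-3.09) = 3.90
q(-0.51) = 0.29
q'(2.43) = -9.86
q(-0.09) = -1.56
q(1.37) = -10.73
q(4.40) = -43.36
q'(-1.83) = -1.34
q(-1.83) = 3.80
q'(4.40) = -13.80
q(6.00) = -68.00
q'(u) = -2*u - 5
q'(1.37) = -7.74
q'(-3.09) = 1.18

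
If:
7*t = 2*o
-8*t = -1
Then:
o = 7/16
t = 1/8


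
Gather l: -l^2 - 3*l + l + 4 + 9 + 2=-l^2 - 2*l + 15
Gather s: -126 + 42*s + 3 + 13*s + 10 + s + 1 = 56*s - 112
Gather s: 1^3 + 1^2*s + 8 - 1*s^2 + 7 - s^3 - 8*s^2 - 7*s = -s^3 - 9*s^2 - 6*s + 16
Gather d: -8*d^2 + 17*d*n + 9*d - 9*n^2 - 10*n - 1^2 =-8*d^2 + d*(17*n + 9) - 9*n^2 - 10*n - 1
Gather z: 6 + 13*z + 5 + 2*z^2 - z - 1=2*z^2 + 12*z + 10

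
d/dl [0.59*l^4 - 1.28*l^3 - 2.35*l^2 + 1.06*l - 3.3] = 2.36*l^3 - 3.84*l^2 - 4.7*l + 1.06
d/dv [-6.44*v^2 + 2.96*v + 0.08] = 2.96 - 12.88*v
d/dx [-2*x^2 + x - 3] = 1 - 4*x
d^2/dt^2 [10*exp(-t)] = 10*exp(-t)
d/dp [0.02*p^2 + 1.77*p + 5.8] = 0.04*p + 1.77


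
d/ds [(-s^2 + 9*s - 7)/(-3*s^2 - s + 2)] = (28*s^2 - 46*s + 11)/(9*s^4 + 6*s^3 - 11*s^2 - 4*s + 4)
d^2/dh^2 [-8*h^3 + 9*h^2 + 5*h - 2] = 18 - 48*h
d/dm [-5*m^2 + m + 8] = 1 - 10*m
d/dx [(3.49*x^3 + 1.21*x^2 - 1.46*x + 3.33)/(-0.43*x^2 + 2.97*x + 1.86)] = (-1.5007*x^4 + 20.7306*x^3 + 22.4401*x^2 + 7.365*x - 12.6057)/(0.1849*x^4 - 2.5542*x^3 + 7.2213*x^2 + 11.0484*x + 3.4596)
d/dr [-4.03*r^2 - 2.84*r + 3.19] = -8.06*r - 2.84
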